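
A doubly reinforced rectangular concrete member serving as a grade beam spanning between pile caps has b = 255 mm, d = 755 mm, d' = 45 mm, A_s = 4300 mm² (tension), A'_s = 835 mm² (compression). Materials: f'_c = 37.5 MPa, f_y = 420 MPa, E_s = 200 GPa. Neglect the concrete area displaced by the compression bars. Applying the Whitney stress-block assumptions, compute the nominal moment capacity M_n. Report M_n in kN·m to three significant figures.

Assume both tension and compression steel yield.
Net tension couple steel: A_s − A'_s = 3465 mm².
a = (A_s − A'_s) f_y / (0.85 f'_c b) = 1455300/(0.85 × 37.5 × 255) = 179.04 mm.
c = a/β₁ = 179.04/0.782 = 228.95 mm; ε'_s = 0.003(c − d')/c = 0.0024 ≥ f_y/E_s = 0.0021, so compression steel does yield.
M_n = (A_s − A'_s) f_y (d − a/2) + A'_s f_y (d − d') = [1455300 × (755 − 89.52) + 350700 × (755 − 45)] × 10⁻⁶ = 968.47 + 249.00 = 1217.47 kN·m.

M_n ≈ 1220 kN·m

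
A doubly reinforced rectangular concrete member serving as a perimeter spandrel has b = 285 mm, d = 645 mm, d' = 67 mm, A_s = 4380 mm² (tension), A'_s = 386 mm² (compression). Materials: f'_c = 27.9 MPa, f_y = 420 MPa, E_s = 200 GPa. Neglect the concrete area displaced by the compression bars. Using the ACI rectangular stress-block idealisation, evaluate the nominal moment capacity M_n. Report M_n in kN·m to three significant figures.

M_n ≈ 968 kN·m

Assume both tension and compression steel yield.
Net tension couple steel: A_s − A'_s = 3994 mm².
a = (A_s − A'_s) f_y / (0.85 f'_c b) = 1677480/(0.85 × 27.9 × 285) = 248.19 mm.
c = a/β₁ = 248.19/0.85 = 291.99 mm; ε'_s = 0.003(c − d')/c = 0.0023 ≥ f_y/E_s = 0.0021, so compression steel does yield.
M_n = (A_s − A'_s) f_y (d − a/2) + A'_s f_y (d − d') = [1677480 × (645 − 124.095) + 162120 × (645 − 67)] × 10⁻⁶ = 873.81 + 93.71 = 967.52 kN·m.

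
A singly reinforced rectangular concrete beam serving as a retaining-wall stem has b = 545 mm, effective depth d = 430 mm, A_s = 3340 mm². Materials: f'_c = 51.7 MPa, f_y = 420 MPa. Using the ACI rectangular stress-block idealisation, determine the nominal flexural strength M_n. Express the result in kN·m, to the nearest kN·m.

T = A_s f_y = 3340 × 420 = 1402800 N = 1402.8 kN.
From C = T: a = T/(0.85 f'_c b) = 1402800/(0.85 × 51.7 × 545) = 58.57 mm.
M_n = T(d − a/2) = 1402.8 kN × (430 − 29.285) mm = 562.12 kN·m.

M_n ≈ 562 kN·m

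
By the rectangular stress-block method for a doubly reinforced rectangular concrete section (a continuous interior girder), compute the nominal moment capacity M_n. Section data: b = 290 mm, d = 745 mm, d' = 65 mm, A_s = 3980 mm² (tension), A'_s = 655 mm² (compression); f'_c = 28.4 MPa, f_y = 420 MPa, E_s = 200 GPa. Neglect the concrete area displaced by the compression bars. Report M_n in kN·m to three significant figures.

M_n ≈ 1090 kN·m

Assume both tension and compression steel yield.
Net tension couple steel: A_s − A'_s = 3325 mm².
a = (A_s − A'_s) f_y / (0.85 f'_c b) = 1396500/(0.85 × 28.4 × 290) = 199.48 mm.
c = a/β₁ = 199.48/0.847 = 235.51 mm; ε'_s = 0.003(c − d')/c = 0.0022 ≥ f_y/E_s = 0.0021, so compression steel does yield.
M_n = (A_s − A'_s) f_y (d − a/2) + A'_s f_y (d − d') = [1396500 × (745 − 99.74) + 275100 × (745 − 65)] × 10⁻⁶ = 901.11 + 187.07 = 1088.18 kN·m.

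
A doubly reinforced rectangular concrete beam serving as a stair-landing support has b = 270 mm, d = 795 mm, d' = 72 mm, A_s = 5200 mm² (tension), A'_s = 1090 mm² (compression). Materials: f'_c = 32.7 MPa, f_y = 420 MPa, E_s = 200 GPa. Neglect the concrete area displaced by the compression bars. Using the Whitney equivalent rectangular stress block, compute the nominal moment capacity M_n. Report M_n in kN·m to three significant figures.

Assume both tension and compression steel yield.
Net tension couple steel: A_s − A'_s = 4110 mm².
a = (A_s − A'_s) f_y / (0.85 f'_c b) = 1726200/(0.85 × 32.7 × 270) = 230.02 mm.
c = a/β₁ = 230.02/0.816 = 281.89 mm; ε'_s = 0.003(c − d')/c = 0.0022 ≥ f_y/E_s = 0.0021, so compression steel does yield.
M_n = (A_s − A'_s) f_y (d − a/2) + A'_s f_y (d − d') = [1726200 × (795 − 115.01) + 457800 × (795 − 72)] × 10⁻⁶ = 1173.80 + 330.99 = 1504.79 kN·m.

M_n ≈ 1500 kN·m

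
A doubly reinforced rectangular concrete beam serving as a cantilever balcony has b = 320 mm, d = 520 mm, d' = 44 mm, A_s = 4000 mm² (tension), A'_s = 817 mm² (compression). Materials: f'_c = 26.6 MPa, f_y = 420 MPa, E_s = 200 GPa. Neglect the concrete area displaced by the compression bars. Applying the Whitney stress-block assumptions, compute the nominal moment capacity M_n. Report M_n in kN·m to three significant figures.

Assume both tension and compression steel yield.
Net tension couple steel: A_s − A'_s = 3183 mm².
a = (A_s − A'_s) f_y / (0.85 f'_c b) = 1336860/(0.85 × 26.6 × 320) = 184.77 mm.
c = a/β₁ = 184.77/0.85 = 217.38 mm; ε'_s = 0.003(c − d')/c = 0.0024 ≥ f_y/E_s = 0.0021, so compression steel does yield.
M_n = (A_s − A'_s) f_y (d − a/2) + A'_s f_y (d − d') = [1336860 × (520 − 92.385) + 343140 × (520 − 44)] × 10⁻⁶ = 571.66 + 163.33 = 734.99 kN·m.

M_n ≈ 735 kN·m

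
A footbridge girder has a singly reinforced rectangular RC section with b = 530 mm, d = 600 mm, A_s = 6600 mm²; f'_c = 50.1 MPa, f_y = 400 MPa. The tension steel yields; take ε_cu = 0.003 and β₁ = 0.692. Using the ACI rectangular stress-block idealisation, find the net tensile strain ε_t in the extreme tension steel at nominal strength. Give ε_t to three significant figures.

ε_t ≈ 0.00765

a = A_s f_y/(0.85 f'_c b) = 116.97 mm.
β₁ = 0.692, so c = a/β₁ = 116.97/0.692 = 169.03 mm.
From the linear strain diagram with ε_cu = 0.003: ε_t = 0.003 (d − c)/c = 0.003 × (600 − 169.03)/169.03 = 0.00765.
Since ε_t ≥ 0.005, the section is tension-controlled.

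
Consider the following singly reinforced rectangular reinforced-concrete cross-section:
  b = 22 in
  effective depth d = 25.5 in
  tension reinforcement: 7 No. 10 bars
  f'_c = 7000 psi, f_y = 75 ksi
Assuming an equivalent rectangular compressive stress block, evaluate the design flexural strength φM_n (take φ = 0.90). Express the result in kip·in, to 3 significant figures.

A_s = 7 × 1.27 = 8.89 in².
T = A_s f_y = 8.89 × 75 = 666.75 kips.
a = T/(0.85 f'_c b) = 666.75/(0.85 × 7 × 22) = 5.094 in.
M_n = T(d − a/2) = 666.75 × (25.5 − 2.547) = 15303.9 kip·in.
φM_n = 0.90 × 15303.9 = 13773.5 kip·in.

φM_n ≈ 13800 kip·in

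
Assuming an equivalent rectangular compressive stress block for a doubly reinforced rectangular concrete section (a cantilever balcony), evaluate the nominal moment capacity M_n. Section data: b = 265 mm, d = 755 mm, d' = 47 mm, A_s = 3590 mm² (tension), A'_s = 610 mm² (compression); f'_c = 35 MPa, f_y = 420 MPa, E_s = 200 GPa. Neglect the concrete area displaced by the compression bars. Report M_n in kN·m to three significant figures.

M_n ≈ 1030 kN·m

Assume both tension and compression steel yield.
Net tension couple steel: A_s − A'_s = 2980 mm².
a = (A_s − A'_s) f_y / (0.85 f'_c b) = 1251600/(0.85 × 35 × 265) = 158.76 mm.
c = a/β₁ = 158.76/0.8 = 198.45 mm; ε'_s = 0.003(c − d')/c = 0.0023 ≥ f_y/E_s = 0.0021, so compression steel does yield.
M_n = (A_s − A'_s) f_y (d − a/2) + A'_s f_y (d − d') = [1251600 × (755 − 79.38) + 256200 × (755 − 47)] × 10⁻⁶ = 845.61 + 181.39 = 1027.00 kN·m.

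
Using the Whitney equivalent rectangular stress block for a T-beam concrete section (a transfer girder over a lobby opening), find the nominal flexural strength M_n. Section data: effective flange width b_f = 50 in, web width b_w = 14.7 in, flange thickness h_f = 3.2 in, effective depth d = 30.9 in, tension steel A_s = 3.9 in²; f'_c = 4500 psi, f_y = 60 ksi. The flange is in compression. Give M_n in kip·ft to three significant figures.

Tension: T = A_s f_y = 3.9 × 60 = 234 kips.
Try a within the flange: a = T/(0.85 f'_c b_f) = 234/(0.85 × 4.5 × 50) = 1.224 in.
Since a = 1.224 ≤ h_f = 3.2 in, the stress block lies entirely in the flange; analyse as a rectangular beam of width b_f.
M_n = T(d − a/2) = 234 × (30.9 − 0.612) = 7087.4 kip·in.
M_n = 7087.4/12 = 590.62 kip·ft.

M_n ≈ 591 kip·ft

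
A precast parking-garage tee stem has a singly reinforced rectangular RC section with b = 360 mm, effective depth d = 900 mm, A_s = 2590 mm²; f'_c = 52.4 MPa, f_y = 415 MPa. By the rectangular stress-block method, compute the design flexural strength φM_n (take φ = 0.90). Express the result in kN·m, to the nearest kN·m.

φM_n ≈ 838 kN·m

T = A_s f_y = 2590 × 415 = 1074850 N = 1074.85 kN.
From C = T: a = T/(0.85 f'_c b) = 1074850/(0.85 × 52.4 × 360) = 67.03 mm.
M_n = T(d − a/2) = 1074.85 kN × (900 − 33.515) mm = 931.34 kN·m.
φM_n = 0.90 × 931.34 = 838.21 kN·m.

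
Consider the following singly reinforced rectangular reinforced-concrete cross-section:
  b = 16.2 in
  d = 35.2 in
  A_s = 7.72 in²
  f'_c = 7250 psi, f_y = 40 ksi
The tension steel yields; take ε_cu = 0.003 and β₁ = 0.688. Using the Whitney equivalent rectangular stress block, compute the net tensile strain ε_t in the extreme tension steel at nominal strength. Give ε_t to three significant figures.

ε_t ≈ 0.0205

a = A_s f_y/(0.85 f'_c b) = 3.093 in.
β₁ = 0.688, so c = a/β₁ = 3.093/0.688 = 4.496 in.
From the linear strain diagram with ε_cu = 0.003: ε_t = 0.003 (d − c)/c = 0.003 × (35.2 − 4.496)/4.496 = 0.0205.
Since ε_t ≥ 0.005, the section is tension-controlled.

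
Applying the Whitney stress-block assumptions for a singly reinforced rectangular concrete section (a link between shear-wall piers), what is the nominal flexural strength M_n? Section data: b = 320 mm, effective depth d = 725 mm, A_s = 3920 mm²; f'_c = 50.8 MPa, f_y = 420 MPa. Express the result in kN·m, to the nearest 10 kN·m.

T = A_s f_y = 3920 × 420 = 1646400 N = 1646.4 kN.
From C = T: a = T/(0.85 f'_c b) = 1646400/(0.85 × 50.8 × 320) = 119.15 mm.
M_n = T(d − a/2) = 1646.4 kN × (725 − 59.575) mm = 1095.56 kN·m.

M_n ≈ 1100 kN·m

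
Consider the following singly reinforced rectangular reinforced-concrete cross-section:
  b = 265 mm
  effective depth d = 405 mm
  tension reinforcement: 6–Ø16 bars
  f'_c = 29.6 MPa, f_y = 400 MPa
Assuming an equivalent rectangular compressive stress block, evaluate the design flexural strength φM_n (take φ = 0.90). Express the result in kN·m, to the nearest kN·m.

A_s = 6 × 201 = 1206 mm².
T = A_s f_y = 1206 × 400 = 482400 N = 482.4 kN.
From C = T: a = T/(0.85 f'_c b) = 482400/(0.85 × 29.6 × 265) = 72.35 mm.
M_n = T(d − a/2) = 482.4 kN × (405 − 36.175) mm = 177.92 kN·m.
φM_n = 0.90 × 177.92 = 160.13 kN·m.

φM_n ≈ 160 kN·m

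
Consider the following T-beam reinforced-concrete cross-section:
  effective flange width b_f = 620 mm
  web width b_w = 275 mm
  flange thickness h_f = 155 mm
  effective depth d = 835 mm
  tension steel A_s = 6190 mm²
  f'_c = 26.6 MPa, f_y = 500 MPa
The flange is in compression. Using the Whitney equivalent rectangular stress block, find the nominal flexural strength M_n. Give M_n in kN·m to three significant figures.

Tension: T = A_s f_y = 6190 × 500 = 3095000 N.
Try a within the flange: a = T/(0.85 f'_c b_f) = 3095000/(0.85 × 26.6 × 620) = 220.78 mm.
a = 220.78 > h_f = 155 mm: the block extends into the web. Split into flange-overhang and web parts.
C_f = 0.85 f'_c (b_f − b_w) h_f = 0.85 × 26.6 × (620 − 275) × 155 = 1209070 N.
Remaining web compression depth: a_w = (T − C_f)/(0.85 f'_c b_w) = (3095000 − 1209070)/(0.85 × 26.6 × 275) = 303.31 mm.
M_n = C_f(d − h_f/2) + (T − C_f)(d − a_w/2) = 1209070 × (835 − 77.5) + 1885930 × (835 − 151.655) = 915.87 + 1288.74 = 2204.61 × 10⁶ N·mm.
M_n = 2204.61 kN·m.

M_n ≈ 2200 kN·m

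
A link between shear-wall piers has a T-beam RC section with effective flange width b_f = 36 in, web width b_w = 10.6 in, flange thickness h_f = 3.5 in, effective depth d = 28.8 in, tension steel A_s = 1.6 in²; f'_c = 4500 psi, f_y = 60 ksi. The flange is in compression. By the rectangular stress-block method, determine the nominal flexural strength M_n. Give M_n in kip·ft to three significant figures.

M_n ≈ 228 kip·ft

Tension: T = A_s f_y = 1.6 × 60 = 96 kips.
Try a within the flange: a = T/(0.85 f'_c b_f) = 96/(0.85 × 4.5 × 36) = 0.697 in.
Since a = 0.697 ≤ h_f = 3.5 in, the stress block lies entirely in the flange; analyse as a rectangular beam of width b_f.
M_n = T(d − a/2) = 96 × (28.8 − 0.3485) = 2731.3 kip·in.
M_n = 2731.3/12 = 227.61 kip·ft.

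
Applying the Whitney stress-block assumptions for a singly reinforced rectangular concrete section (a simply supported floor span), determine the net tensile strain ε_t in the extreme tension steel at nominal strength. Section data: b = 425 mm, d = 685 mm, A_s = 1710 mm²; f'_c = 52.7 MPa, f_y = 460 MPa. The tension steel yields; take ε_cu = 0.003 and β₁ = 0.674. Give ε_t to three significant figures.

ε_t ≈ 0.0305

a = A_s f_y/(0.85 f'_c b) = 41.32 mm.
β₁ = 0.674, so c = a/β₁ = 41.32/0.674 = 61.31 mm.
From the linear strain diagram with ε_cu = 0.003: ε_t = 0.003 (d − c)/c = 0.003 × (685 − 61.31)/61.31 = 0.0305.
Since ε_t ≥ 0.005, the section is tension-controlled.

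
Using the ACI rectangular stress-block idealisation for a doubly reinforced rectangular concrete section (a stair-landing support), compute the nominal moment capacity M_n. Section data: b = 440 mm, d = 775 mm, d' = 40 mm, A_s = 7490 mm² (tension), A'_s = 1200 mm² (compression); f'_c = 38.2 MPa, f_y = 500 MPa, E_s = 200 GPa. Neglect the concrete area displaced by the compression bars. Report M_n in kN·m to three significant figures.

Assume both tension and compression steel yield.
Net tension couple steel: A_s − A'_s = 6290 mm².
a = (A_s − A'_s) f_y / (0.85 f'_c b) = 3145000/(0.85 × 38.2 × 440) = 220.13 mm.
c = a/β₁ = 220.13/0.777 = 283.31 mm; ε'_s = 0.003(c − d')/c = 0.0026 ≥ f_y/E_s = 0.0025, so compression steel does yield.
M_n = (A_s − A'_s) f_y (d − a/2) + A'_s f_y (d − d') = [3145000 × (775 − 110.065) + 600000 × (775 − 40)] × 10⁻⁶ = 2091.22 + 441.00 = 2532.22 kN·m.

M_n ≈ 2530 kN·m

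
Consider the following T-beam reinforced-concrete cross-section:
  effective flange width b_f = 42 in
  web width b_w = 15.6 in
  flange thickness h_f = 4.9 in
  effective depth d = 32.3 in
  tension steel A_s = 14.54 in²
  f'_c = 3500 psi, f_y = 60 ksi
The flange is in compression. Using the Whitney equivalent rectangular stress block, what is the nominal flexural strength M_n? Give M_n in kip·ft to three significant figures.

Tension: T = A_s f_y = 14.54 × 60 = 872.4 kips.
Try a within the flange: a = T/(0.85 f'_c b_f) = 872.4/(0.85 × 3.5 × 42) = 6.982 in.
a = 6.982 > h_f = 4.9 in: the block extends into the web. Split into flange-overhang and web parts.
C_f = 0.85 f'_c (b_f − b_w) h_f = 0.85 × 3.5 × (42 − 15.6) × 4.9 = 384.8 kips.
Remaining web compression depth: a_w = (T − C_f)/(0.85 f'_c b_w) = (872.4 − 384.8)/(0.85 × 3.5 × 15.6) = 10.506 in.
M_n = C_f(d − h_f/2) + (T − C_f)(d − a_w/2) = 384.8 × (32.3 − 2.45) + 487.6 × (32.3 − 5.253) = 11486.3 + 13188.1 = 24674.4 kip·in.
M_n = 24674.4/12 = 2056.20 kip·ft.

M_n ≈ 2060 kip·ft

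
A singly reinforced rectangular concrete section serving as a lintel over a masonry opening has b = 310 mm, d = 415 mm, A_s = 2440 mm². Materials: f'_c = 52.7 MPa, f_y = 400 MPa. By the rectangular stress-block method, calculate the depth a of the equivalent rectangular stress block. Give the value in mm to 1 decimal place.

T = A_s f_y = 2440 × 400 = 976000 N = 976 kN.
Setting C = 0.85 f'_c a b equal to T: a = 976000/(0.85 × 52.7 × 310) = 70.3 mm.

a ≈ 70.3 mm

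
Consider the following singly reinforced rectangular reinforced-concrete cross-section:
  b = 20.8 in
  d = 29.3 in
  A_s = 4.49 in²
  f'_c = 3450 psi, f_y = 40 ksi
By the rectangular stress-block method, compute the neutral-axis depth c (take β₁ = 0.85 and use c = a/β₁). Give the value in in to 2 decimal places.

c ≈ 3.46 in

T = A_s f_y = 4.49 × 40 = 179.6 kips.
a = T/(0.85 f'_c b) = 179.6/(0.85 × 3.45 × 20.8) = 2.9445 in.
With β₁ = 0.85, c = a/β₁ = 2.9445/0.85 = 3.46 in.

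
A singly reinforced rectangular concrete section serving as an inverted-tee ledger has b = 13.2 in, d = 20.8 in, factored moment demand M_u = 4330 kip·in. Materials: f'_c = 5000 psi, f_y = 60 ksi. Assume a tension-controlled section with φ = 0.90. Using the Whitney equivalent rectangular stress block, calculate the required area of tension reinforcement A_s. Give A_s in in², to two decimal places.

M_n = M_u/φ = 4330/0.90 = 4811.11 kip·in.
From M_n = 0.85 f'_c a b (d − a/2):
a = d − √(d² − 2M_n/(0.85 f'_c b)) = 20.8 − √(20.8² − 2 × 4811.11/(0.85 × 5 × 13.2)) = 4.641 in.
A_s = 0.85 f'_c a b / f_y = 0.85 × 5 × 4.641 × 13.2 / 60 = 4.339 in².

A_s ≈ 4.34 in²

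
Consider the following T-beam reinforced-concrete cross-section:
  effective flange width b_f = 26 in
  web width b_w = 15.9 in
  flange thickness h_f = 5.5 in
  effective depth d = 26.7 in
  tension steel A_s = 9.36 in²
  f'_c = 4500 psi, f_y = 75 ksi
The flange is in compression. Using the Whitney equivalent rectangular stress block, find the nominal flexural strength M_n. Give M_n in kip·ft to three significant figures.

M_n ≈ 1350 kip·ft

Tension: T = A_s f_y = 9.36 × 75 = 702 kips.
Try a within the flange: a = T/(0.85 f'_c b_f) = 702/(0.85 × 4.5 × 26) = 7.059 in.
a = 7.059 > h_f = 5.5 in: the block extends into the web. Split into flange-overhang and web parts.
C_f = 0.85 f'_c (b_f − b_w) h_f = 0.85 × 4.5 × (26 − 15.9) × 5.5 = 212.5 kips.
Remaining web compression depth: a_w = (T − C_f)/(0.85 f'_c b_w) = (702 − 212.5)/(0.85 × 4.5 × 15.9) = 8.049 in.
M_n = C_f(d − h_f/2) + (T − C_f)(d − a_w/2) = 212.5 × (26.7 − 2.75) + 489.5 × (26.7 − 4.0245) = 5089.4 + 11099.7 = 16189.1 kip·in.
M_n = 16189.1/12 = 1349.09 kip·ft.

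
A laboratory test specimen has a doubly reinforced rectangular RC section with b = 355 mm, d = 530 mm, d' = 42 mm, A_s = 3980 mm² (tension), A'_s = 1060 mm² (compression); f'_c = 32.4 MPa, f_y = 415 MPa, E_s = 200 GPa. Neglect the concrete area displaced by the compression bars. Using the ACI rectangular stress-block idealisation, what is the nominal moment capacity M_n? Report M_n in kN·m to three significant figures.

M_n ≈ 782 kN·m

Assume both tension and compression steel yield.
Net tension couple steel: A_s − A'_s = 2920 mm².
a = (A_s − A'_s) f_y / (0.85 f'_c b) = 1211800/(0.85 × 32.4 × 355) = 123.95 mm.
c = a/β₁ = 123.95/0.819 = 151.34 mm; ε'_s = 0.003(c − d')/c = 0.0022 ≥ f_y/E_s = 0.0021, so compression steel does yield.
M_n = (A_s − A'_s) f_y (d − a/2) + A'_s f_y (d − d') = [1211800 × (530 − 61.975) + 439900 × (530 − 42)] × 10⁻⁶ = 567.15 + 214.67 = 781.82 kN·m.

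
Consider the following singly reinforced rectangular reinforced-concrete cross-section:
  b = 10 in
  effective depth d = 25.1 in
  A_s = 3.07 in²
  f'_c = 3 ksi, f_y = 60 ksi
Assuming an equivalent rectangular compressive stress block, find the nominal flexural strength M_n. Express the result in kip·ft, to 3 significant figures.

M_n ≈ 330 kip·ft

T = A_s f_y = 3.07 × 60 = 184.2 kips.
a = T/(0.85 f'_c b) = 184.2/(0.85 × 3 × 10) = 7.224 in.
M_n = T(d − a/2) = 184.2 × (25.1 − 3.612) = 3958.1 kip·in = 3958.1/12 = 329.84 kip·ft.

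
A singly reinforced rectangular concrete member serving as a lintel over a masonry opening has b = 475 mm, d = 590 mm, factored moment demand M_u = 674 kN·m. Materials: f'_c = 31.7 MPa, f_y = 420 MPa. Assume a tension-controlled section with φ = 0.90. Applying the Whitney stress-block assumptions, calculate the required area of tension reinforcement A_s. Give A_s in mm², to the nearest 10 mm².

M_n = M_u/φ = 674/0.90 = 748.889 kN·m.
With M_n = 0.85 f'_c a b (d − a/2), solve the quadratic for a:
a = d − √(d² − 2M_n/(0.85 f'_c b)) = 590 − √(590² − 2 × 748.889×10⁶/(0.85 × 31.7 × 475)) = 109.30 mm.
A_s = 0.85 f'_c a b / f_y = 0.85 × 31.7 × 109.30 × 475 / 420 = 3330.8 mm².

A_s ≈ 3330 mm²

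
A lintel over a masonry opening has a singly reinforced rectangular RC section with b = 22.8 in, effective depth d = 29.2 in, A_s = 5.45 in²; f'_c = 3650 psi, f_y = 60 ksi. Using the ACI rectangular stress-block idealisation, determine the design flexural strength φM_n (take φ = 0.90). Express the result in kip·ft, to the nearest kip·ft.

φM_n ≈ 659 kip·ft

T = A_s f_y = 5.45 × 60 = 327 kips.
a = T/(0.85 f'_c b) = 327/(0.85 × 3.65 × 22.8) = 4.623 in.
M_n = T(d − a/2) = 327 × (29.2 − 2.3115) = 8792.5 kip·in = 8792.5/12 = 732.71 kip·ft.
φM_n = 0.90 × 732.71 = 659.44 kip·ft.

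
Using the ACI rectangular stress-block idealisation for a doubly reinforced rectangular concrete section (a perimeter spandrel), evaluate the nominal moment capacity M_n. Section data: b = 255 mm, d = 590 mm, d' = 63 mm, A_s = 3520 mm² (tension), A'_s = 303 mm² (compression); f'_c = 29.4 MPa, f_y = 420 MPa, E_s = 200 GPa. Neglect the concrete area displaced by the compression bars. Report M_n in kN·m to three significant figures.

M_n ≈ 721 kN·m

Assume both tension and compression steel yield.
Net tension couple steel: A_s − A'_s = 3217 mm².
a = (A_s − A'_s) f_y / (0.85 f'_c b) = 1351140/(0.85 × 29.4 × 255) = 212.03 mm.
c = a/β₁ = 212.03/0.84 = 252.42 mm; ε'_s = 0.003(c − d')/c = 0.0023 ≥ f_y/E_s = 0.0021, so compression steel does yield.
M_n = (A_s − A'_s) f_y (d − a/2) + A'_s f_y (d − d') = [1351140 × (590 − 106.015) + 127260 × (590 − 63)] × 10⁻⁶ = 653.93 + 67.07 = 721.00 kN·m.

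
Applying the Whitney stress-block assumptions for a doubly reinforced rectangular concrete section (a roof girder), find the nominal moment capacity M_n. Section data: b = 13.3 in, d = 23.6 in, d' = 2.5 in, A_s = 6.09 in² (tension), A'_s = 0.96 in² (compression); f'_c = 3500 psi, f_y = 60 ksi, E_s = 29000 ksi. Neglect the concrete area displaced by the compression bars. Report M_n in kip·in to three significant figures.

M_n ≈ 7280 kip·in

Assume both steels yield.
a = (A_s − A'_s) f_y/(0.85 f'_c b) = (6.09 − 0.96) × 60/(0.85 × 3.5 × 13.3) = 7.779 in.
c = a/β₁ = 7.779/0.85 = 9.152 in; ε'_s = 0.003(c − d')/c = 0.0022 ≥ ε_y = 0.0021, so the compression steel yields.
M_n = (A_s − A'_s) f_y (d − a/2) + A'_s f_y (d − d') = 307.8 × (23.6 − 3.8895) + 57.6 × (23.6 − 2.5) = 6066.9 + 1215.4 = 7282.3 kip·in.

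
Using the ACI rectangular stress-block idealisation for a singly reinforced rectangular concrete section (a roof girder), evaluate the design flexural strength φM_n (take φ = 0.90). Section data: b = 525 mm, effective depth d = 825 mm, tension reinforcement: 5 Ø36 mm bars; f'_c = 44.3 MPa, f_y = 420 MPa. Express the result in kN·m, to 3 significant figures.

A_s = 5 × 1018 = 5090 mm².
T = A_s f_y = 5090 × 420 = 2137800 N = 2137.8 kN.
From C = T: a = T/(0.85 f'_c b) = 2137800/(0.85 × 44.3 × 525) = 108.14 mm.
M_n = T(d − a/2) = 2137.8 kN × (825 − 54.07) mm = 1648.09 kN·m.
φM_n = 0.90 × 1648.09 = 1483.28 kN·m.

φM_n ≈ 1480 kN·m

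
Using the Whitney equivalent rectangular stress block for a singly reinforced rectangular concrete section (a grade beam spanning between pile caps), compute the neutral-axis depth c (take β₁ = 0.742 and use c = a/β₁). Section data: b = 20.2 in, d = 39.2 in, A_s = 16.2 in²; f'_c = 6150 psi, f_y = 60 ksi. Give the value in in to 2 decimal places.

c ≈ 12.41 in

T = A_s f_y = 16.2 × 60 = 972 kips.
a = T/(0.85 f'_c b) = 972/(0.85 × 6.15 × 20.2) = 9.2049 in.
With β₁ = 0.742, c = a/β₁ = 9.2049/0.742 = 12.41 in.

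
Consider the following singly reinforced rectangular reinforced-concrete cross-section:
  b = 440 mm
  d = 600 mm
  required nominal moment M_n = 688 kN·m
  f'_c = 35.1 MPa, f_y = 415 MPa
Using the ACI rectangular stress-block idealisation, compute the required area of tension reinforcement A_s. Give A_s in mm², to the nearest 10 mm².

A_s ≈ 3000 mm²

With M_n = 0.85 f'_c a b (d − a/2), solve the quadratic for a:
a = d − √(d² − 2M_n/(0.85 f'_c b)) = 600 − √(600² − 2 × 688×10⁶/(0.85 × 35.1 × 440)) = 94.85 mm.
A_s = 0.85 f'_c a b / f_y = 0.85 × 35.1 × 94.85 × 440 / 415 = 3000.3 mm².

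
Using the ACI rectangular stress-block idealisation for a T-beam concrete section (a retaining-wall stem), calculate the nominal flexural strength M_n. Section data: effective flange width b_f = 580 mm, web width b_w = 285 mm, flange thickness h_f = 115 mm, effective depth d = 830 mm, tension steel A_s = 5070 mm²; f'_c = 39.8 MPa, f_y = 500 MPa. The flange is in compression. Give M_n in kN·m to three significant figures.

M_n ≈ 1940 kN·m

Tension: T = A_s f_y = 5070 × 500 = 2535000 N.
Try a within the flange: a = T/(0.85 f'_c b_f) = 2535000/(0.85 × 39.8 × 580) = 129.20 mm.
a = 129.20 > h_f = 115 mm: the block extends into the web. Split into flange-overhang and web parts.
C_f = 0.85 f'_c (b_f − b_w) h_f = 0.85 × 39.8 × (580 − 285) × 115 = 1147683 N.
Remaining web compression depth: a_w = (T − C_f)/(0.85 f'_c b_w) = (2535000 − 1147683)/(0.85 × 39.8 × 285) = 143.89 mm.
M_n = C_f(d − h_f/2) + (T − C_f)(d − a_w/2) = 1147683 × (830 − 57.5) + 1387317 × (830 − 71.945) = 886.59 + 1051.66 = 1938.25 × 10⁶ N·mm.
M_n = 1938.25 kN·m.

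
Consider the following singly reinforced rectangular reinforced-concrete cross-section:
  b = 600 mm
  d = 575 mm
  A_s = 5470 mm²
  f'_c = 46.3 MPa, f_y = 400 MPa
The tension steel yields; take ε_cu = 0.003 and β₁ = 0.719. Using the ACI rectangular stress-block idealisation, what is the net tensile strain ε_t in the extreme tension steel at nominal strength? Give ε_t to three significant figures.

ε_t ≈ 0.0104

a = A_s f_y/(0.85 f'_c b) = 92.66 mm.
β₁ = 0.719, so c = a/β₁ = 92.66/0.719 = 128.87 mm.
From the linear strain diagram with ε_cu = 0.003: ε_t = 0.003 (d − c)/c = 0.003 × (575 − 128.87)/128.87 = 0.0104.
Since ε_t ≥ 0.005, the section is tension-controlled.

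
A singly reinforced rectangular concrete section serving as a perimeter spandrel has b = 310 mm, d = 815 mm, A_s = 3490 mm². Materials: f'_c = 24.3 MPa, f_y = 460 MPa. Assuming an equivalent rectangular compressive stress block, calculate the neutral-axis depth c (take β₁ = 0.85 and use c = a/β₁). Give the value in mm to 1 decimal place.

T = A_s f_y = 3490 × 460 = 1605400 N = 1605.4 kN.
Setting C = 0.85 f'_c a b equal to T: a = 1605400/(0.85 × 24.3 × 310) = 250.724 mm.
With β₁ = 0.85, c = a/β₁ = 250.724/0.85 = 295.0 mm.

c ≈ 295.0 mm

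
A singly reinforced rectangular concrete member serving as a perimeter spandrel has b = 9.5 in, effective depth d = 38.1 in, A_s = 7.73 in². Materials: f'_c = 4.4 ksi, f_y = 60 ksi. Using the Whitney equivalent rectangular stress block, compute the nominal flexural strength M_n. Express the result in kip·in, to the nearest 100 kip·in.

T = A_s f_y = 7.73 × 60 = 463.8 kips.
a = T/(0.85 f'_c b) = 463.8/(0.85 × 4.4 × 9.5) = 13.054 in.
M_n = T(d − a/2) = 463.8 × (38.1 − 6.527) = 14643.6 kip·in.

M_n ≈ 14600 kip·in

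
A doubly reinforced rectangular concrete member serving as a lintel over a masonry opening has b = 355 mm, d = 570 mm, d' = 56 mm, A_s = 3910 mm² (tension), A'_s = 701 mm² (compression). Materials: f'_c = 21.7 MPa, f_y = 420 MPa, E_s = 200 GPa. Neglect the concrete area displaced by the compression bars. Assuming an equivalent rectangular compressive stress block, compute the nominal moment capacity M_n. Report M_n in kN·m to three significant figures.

Assume both tension and compression steel yield.
Net tension couple steel: A_s − A'_s = 3209 mm².
a = (A_s − A'_s) f_y / (0.85 f'_c b) = 1347780/(0.85 × 21.7 × 355) = 205.83 mm.
c = a/β₁ = 205.83/0.85 = 242.15 mm; ε'_s = 0.003(c − d')/c = 0.0023 ≥ f_y/E_s = 0.0021, so compression steel does yield.
M_n = (A_s − A'_s) f_y (d − a/2) + A'_s f_y (d − d') = [1347780 × (570 − 102.915) + 294420 × (570 − 56)] × 10⁻⁶ = 629.53 + 151.33 = 780.86 kN·m.

M_n ≈ 781 kN·m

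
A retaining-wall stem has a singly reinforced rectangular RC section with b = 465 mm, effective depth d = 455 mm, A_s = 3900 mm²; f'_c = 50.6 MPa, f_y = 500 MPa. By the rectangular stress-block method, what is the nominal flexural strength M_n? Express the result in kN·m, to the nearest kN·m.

M_n ≈ 792 kN·m

T = A_s f_y = 3900 × 500 = 1950000 N = 1950 kN.
From C = T: a = T/(0.85 f'_c b) = 1950000/(0.85 × 50.6 × 465) = 97.50 mm.
M_n = T(d − a/2) = 1950 kN × (455 − 48.75) mm = 792.19 kN·m.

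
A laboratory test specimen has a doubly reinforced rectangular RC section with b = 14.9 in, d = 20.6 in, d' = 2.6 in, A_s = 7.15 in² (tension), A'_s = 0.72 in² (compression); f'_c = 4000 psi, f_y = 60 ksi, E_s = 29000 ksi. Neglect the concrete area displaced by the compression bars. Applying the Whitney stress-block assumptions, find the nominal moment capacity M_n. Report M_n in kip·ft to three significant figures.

Assume both steels yield.
a = (A_s − A'_s) f_y/(0.85 f'_c b) = (7.15 − 0.72) × 60/(0.85 × 4 × 14.9) = 7.615 in.
c = a/β₁ = 7.615/0.85 = 8.959 in; ε'_s = 0.003(c − d')/c = 0.0021 ≥ ε_y = 0.0021, so the compression steel yields.
M_n = (A_s − A'_s) f_y (d − a/2) + A'_s f_y (d − d') = 385.8 × (20.6 − 3.8075) + 43.2 × (20.6 − 2.6) = 6478.5 + 777.6 = 7256.1 kip·in = 7256.1/12 = 604.68 kip·ft.

M_n ≈ 605 kip·ft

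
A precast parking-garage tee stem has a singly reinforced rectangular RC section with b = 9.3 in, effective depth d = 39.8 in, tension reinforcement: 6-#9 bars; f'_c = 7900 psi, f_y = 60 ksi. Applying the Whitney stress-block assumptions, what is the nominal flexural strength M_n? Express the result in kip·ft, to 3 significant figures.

M_n ≈ 1110 kip·ft

A_s = 6 × 1 = 6 in².
T = A_s f_y = 6 × 60 = 360 kips.
a = T/(0.85 f'_c b) = 360/(0.85 × 7.9 × 9.3) = 5.765 in.
M_n = T(d − a/2) = 360 × (39.8 − 2.8825) = 13290.3 kip·in = 13290.3/12 = 1107.53 kip·ft.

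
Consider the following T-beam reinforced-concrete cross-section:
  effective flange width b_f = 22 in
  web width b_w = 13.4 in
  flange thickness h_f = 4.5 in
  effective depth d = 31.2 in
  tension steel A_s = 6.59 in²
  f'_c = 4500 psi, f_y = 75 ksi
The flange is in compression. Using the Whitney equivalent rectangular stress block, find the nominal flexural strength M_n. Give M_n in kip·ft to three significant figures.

M_n ≈ 1160 kip·ft

Tension: T = A_s f_y = 6.59 × 75 = 494.25 kips.
Try a within the flange: a = T/(0.85 f'_c b_f) = 494.25/(0.85 × 4.5 × 22) = 5.873 in.
a = 5.873 > h_f = 4.5 in: the block extends into the web. Split into flange-overhang and web parts.
C_f = 0.85 f'_c (b_f − b_w) h_f = 0.85 × 4.5 × (22 − 13.4) × 4.5 = 148.0 kips.
Remaining web compression depth: a_w = (T − C_f)/(0.85 f'_c b_w) = (494.25 − 148.0)/(0.85 × 4.5 × 13.4) = 6.755 in.
M_n = C_f(d − h_f/2) + (T − C_f)(d − a_w/2) = 148.0 × (31.2 − 2.25) + 346.25 × (31.2 − 3.3775) = 4284.6 + 9633.5 = 13918.1 kip·in.
M_n = 13918.1/12 = 1159.84 kip·ft.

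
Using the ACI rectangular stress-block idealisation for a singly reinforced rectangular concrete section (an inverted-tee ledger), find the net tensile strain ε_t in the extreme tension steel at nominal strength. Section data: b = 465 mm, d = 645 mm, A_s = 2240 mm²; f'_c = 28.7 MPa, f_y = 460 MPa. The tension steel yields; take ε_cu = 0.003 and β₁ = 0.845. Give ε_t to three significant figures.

ε_t ≈ 0.0150

a = A_s f_y/(0.85 f'_c b) = 90.83 mm.
β₁ = 0.845, so c = a/β₁ = 90.83/0.845 = 107.49 mm.
From the linear strain diagram with ε_cu = 0.003: ε_t = 0.003 (d − c)/c = 0.003 × (645 − 107.49)/107.49 = 0.0150.
Since ε_t ≥ 0.005, the section is tension-controlled.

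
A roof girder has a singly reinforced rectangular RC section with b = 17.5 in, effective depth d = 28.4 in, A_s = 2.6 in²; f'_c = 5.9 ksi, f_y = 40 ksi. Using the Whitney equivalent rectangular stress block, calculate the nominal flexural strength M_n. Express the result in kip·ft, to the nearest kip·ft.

M_n ≈ 241 kip·ft

T = A_s f_y = 2.6 × 40 = 104 kips.
a = T/(0.85 f'_c b) = 104/(0.85 × 5.9 × 17.5) = 1.185 in.
M_n = T(d − a/2) = 104 × (28.4 − 0.5925) = 2892.0 kip·in = 2892.0/12 = 241.00 kip·ft.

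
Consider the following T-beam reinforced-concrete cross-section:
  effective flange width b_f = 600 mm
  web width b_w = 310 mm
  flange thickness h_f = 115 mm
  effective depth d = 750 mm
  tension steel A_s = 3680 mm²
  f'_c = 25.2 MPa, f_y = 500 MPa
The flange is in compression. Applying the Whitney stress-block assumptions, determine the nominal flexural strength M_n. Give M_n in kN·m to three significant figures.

M_n ≈ 1240 kN·m

Tension: T = A_s f_y = 3680 × 500 = 1840000 N.
Try a within the flange: a = T/(0.85 f'_c b_f) = 1840000/(0.85 × 25.2 × 600) = 143.17 mm.
a = 143.17 > h_f = 115 mm: the block extends into the web. Split into flange-overhang and web parts.
C_f = 0.85 f'_c (b_f − b_w) h_f = 0.85 × 25.2 × (600 − 310) × 115 = 714357 N.
Remaining web compression depth: a_w = (T − C_f)/(0.85 f'_c b_w) = (1840000 − 714357)/(0.85 × 25.2 × 310) = 169.52 mm.
M_n = C_f(d − h_f/2) + (T − C_f)(d − a_w/2) = 714357 × (750 − 57.5) + 1125643 × (750 − 84.76) = 494.69 + 748.82 = 1243.51 × 10⁶ N·mm.
M_n = 1243.51 kN·m.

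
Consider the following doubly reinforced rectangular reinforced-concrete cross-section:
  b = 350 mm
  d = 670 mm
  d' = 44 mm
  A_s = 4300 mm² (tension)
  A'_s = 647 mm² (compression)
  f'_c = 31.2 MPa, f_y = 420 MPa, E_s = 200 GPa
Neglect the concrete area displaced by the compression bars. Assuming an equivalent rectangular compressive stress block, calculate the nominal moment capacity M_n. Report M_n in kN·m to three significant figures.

M_n ≈ 1070 kN·m

Assume both tension and compression steel yield.
Net tension couple steel: A_s − A'_s = 3653 mm².
a = (A_s − A'_s) f_y / (0.85 f'_c b) = 1534260/(0.85 × 31.2 × 350) = 165.29 mm.
c = a/β₁ = 165.29/0.827 = 199.87 mm; ε'_s = 0.003(c − d')/c = 0.0023 ≥ f_y/E_s = 0.0021, so compression steel does yield.
M_n = (A_s − A'_s) f_y (d − a/2) + A'_s f_y (d − d') = [1534260 × (670 − 82.645) + 271740 × (670 − 44)] × 10⁻⁶ = 901.16 + 170.11 = 1071.27 kN·m.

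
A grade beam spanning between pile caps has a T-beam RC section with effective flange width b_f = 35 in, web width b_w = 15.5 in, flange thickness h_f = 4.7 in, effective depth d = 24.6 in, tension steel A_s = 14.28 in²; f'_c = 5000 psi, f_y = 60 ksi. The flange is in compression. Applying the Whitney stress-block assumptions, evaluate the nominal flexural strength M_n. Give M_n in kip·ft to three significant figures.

Tension: T = A_s f_y = 14.28 × 60 = 856.8 kips.
Try a within the flange: a = T/(0.85 f'_c b_f) = 856.8/(0.85 × 5 × 35) = 5.760 in.
a = 5.760 > h_f = 4.7 in: the block extends into the web. Split into flange-overhang and web parts.
C_f = 0.85 f'_c (b_f − b_w) h_f = 0.85 × 5 × (35 − 15.5) × 4.7 = 389.5 kips.
Remaining web compression depth: a_w = (T − C_f)/(0.85 f'_c b_w) = (856.8 − 389.5)/(0.85 × 5 × 15.5) = 7.094 in.
M_n = C_f(d − h_f/2) + (T − C_f)(d − a_w/2) = 389.5 × (24.6 − 2.35) + 467.3 × (24.6 − 3.547) = 8666.4 + 9838.1 = 18504.5 kip·in.
M_n = 18504.5/12 = 1542.04 kip·ft.

M_n ≈ 1540 kip·ft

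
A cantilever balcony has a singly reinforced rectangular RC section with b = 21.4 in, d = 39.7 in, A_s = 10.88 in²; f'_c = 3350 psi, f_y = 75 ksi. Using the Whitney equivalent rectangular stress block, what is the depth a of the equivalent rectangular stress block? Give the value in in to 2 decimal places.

T = A_s f_y = 10.88 × 75 = 816 kips.
a = T/(0.85 f'_c b) = 816/(0.85 × 3.35 × 21.4) = 13.39 in.

a ≈ 13.39 in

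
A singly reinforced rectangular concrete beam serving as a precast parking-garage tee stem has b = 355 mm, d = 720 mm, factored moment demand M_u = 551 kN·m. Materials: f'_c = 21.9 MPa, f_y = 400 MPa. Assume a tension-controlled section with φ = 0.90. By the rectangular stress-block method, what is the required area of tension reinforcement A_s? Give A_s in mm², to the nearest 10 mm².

A_s ≈ 2360 mm²

M_n = M_u/φ = 551/0.90 = 612.222 kN·m.
With M_n = 0.85 f'_c a b (d − a/2), solve the quadratic for a:
a = d − √(d² − 2M_n/(0.85 f'_c b)) = 720 − √(720² − 2 × 612.222×10⁶/(0.85 × 21.9 × 355)) = 142.84 mm.
A_s = 0.85 f'_c a b / f_y = 0.85 × 21.9 × 142.84 × 355 / 400 = 2359.8 mm².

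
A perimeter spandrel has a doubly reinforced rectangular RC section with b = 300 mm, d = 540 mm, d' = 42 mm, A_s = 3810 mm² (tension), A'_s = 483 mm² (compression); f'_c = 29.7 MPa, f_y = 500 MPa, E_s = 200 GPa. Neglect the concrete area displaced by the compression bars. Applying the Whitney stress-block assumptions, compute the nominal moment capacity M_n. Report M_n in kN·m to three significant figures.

M_n ≈ 836 kN·m

Assume both tension and compression steel yield.
Net tension couple steel: A_s − A'_s = 3327 mm².
a = (A_s − A'_s) f_y / (0.85 f'_c b) = 1663500/(0.85 × 29.7 × 300) = 219.65 mm.
c = a/β₁ = 219.65/0.838 = 262.11 mm; ε'_s = 0.003(c − d')/c = 0.0025 ≥ f_y/E_s = 0.0025, so compression steel does yield.
M_n = (A_s − A'_s) f_y (d − a/2) + A'_s f_y (d − d') = [1663500 × (540 − 109.825) + 241500 × (540 − 42)] × 10⁻⁶ = 715.60 + 120.27 = 835.87 kN·m.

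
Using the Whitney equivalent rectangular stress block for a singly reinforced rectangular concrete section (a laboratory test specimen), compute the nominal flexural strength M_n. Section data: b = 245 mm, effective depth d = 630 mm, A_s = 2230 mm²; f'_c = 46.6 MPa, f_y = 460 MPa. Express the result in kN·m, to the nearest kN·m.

T = A_s f_y = 2230 × 460 = 1025800 N = 1025.8 kN.
From C = T: a = T/(0.85 f'_c b) = 1025800/(0.85 × 46.6 × 245) = 105.70 mm.
M_n = T(d − a/2) = 1025.8 kN × (630 − 52.85) mm = 592.04 kN·m.

M_n ≈ 592 kN·m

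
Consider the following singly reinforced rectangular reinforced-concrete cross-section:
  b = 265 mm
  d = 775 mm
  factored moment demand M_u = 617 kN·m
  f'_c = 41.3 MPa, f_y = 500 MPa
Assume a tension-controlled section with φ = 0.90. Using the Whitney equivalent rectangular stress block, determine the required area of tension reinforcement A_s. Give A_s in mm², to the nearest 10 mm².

A_s ≈ 1890 mm²

M_n = M_u/φ = 617/0.90 = 685.556 kN·m.
With M_n = 0.85 f'_c a b (d − a/2), solve the quadratic for a:
a = d − √(d² − 2M_n/(0.85 f'_c b)) = 775 − √(775² − 2 × 685.556×10⁶/(0.85 × 41.3 × 265)) = 101.77 mm.
A_s = 0.85 f'_c a b / f_y = 0.85 × 41.3 × 101.77 × 265 / 500 = 1893.5 mm².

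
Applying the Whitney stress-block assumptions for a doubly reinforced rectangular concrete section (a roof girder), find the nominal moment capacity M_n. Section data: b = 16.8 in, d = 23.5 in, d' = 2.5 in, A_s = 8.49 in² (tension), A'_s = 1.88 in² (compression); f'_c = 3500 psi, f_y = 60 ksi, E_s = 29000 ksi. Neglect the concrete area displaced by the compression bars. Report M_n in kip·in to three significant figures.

M_n ≈ 10100 kip·in

Assume both steels yield.
a = (A_s − A'_s) f_y/(0.85 f'_c b) = (8.49 − 1.88) × 60/(0.85 × 3.5 × 16.8) = 7.935 in.
c = a/β₁ = 7.935/0.85 = 9.335 in; ε'_s = 0.003(c − d')/c = 0.0022 ≥ ε_y = 0.0021, so the compression steel yields.
M_n = (A_s − A'_s) f_y (d − a/2) + A'_s f_y (d − d') = 396.6 × (23.5 − 3.9675) + 112.8 × (23.5 − 2.5) = 7746.6 + 2368.8 = 10115.4 kip·in.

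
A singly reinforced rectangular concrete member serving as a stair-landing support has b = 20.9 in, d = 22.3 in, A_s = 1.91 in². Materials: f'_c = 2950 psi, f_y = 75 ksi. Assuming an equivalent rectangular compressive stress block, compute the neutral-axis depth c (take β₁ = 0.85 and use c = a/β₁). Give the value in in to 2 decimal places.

c ≈ 3.22 in

T = A_s f_y = 1.91 × 75 = 143.25 kips.
a = T/(0.85 f'_c b) = 143.25/(0.85 × 2.95 × 20.9) = 2.7334 in.
With β₁ = 0.85, c = a/β₁ = 2.7334/0.85 = 3.22 in.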